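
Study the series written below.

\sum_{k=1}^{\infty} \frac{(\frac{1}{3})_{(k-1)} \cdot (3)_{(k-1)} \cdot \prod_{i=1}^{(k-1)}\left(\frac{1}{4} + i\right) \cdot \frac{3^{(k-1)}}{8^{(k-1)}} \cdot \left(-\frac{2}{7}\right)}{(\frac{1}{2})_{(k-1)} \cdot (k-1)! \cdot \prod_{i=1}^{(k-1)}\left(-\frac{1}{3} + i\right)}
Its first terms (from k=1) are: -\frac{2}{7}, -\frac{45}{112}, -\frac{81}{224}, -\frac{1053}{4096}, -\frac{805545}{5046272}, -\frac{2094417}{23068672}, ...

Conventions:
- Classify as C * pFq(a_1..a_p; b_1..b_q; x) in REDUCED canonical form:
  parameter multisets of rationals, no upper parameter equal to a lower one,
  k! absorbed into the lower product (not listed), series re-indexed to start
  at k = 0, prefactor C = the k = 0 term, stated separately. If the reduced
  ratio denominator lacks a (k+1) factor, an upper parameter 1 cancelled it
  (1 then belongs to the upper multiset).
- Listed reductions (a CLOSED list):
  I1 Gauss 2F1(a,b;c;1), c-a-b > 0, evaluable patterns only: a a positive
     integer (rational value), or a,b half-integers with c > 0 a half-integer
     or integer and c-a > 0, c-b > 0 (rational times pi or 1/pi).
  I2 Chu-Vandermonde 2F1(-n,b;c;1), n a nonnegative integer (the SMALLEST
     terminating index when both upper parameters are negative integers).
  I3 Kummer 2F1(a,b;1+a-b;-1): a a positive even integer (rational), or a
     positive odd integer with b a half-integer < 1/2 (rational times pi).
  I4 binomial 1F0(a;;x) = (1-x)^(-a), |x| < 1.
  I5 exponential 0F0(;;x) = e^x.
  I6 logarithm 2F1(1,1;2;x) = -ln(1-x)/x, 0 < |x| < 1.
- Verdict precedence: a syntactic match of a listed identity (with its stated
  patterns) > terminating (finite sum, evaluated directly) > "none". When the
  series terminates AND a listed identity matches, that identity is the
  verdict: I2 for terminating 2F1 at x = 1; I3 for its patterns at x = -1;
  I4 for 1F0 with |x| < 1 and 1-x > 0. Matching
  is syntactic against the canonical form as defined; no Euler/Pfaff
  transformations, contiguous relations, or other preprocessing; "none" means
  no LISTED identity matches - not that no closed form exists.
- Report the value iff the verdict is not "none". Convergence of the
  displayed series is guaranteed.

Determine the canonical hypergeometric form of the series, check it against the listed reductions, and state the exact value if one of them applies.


Classification (C = -\frac{2}{7}): 3F2 with upper {\frac{1}{3}, \frac{5}{4}, 3}, lower {\frac{1}{2}, \frac{2}{3}}, argument x = \frac{3}{8}. Verdict: none here - no I1-I6 shape fits x = \frac{3}{8} with lower {\frac{1}{2}, \frac{2}{3}}.

Structural cue: t_0 = -\frac{2}{7} here, and the lower running product (C = -2/7, x = 3/8) is a rising factorial.
Adjacent-term ratio: r(k) = \frac{3}{8} * (k+\frac{1}{3}) (k+\frac{5}{4}) (k+3) / [(k+\frac{1}{2}) (k+\frac{2}{3}) (k+1)] ; factor over Q: parameters, x = \frac{3}{8}, and C = -\frac{2}{7}.


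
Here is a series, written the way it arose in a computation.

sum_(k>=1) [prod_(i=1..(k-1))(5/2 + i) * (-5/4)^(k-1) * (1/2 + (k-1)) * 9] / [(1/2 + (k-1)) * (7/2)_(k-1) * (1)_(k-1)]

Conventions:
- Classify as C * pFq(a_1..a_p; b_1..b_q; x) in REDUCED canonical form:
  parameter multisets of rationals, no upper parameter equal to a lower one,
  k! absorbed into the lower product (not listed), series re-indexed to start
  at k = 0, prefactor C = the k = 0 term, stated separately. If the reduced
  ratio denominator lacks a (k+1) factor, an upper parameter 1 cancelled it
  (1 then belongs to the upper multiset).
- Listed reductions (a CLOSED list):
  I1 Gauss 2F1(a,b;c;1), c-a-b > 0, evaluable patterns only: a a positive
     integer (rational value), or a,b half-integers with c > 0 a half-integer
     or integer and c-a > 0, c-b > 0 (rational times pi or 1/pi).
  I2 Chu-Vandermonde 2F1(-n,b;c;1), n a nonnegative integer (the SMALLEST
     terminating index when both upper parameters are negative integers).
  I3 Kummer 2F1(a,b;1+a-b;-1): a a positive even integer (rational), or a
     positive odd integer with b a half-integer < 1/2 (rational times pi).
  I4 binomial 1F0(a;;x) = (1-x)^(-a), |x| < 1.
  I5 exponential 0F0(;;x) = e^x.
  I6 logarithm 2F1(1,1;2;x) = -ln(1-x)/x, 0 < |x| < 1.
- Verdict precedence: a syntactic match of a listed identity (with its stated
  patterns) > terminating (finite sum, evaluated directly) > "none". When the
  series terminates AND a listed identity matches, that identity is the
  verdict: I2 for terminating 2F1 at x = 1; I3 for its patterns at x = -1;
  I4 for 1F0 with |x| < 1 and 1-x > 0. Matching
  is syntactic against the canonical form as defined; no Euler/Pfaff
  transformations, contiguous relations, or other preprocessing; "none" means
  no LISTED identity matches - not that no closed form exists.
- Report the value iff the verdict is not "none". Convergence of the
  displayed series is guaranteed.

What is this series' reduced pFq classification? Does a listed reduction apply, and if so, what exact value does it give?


At argument -5/4: a 0F0 with upper {-}, lower {-}, scaled by C = 9. Verdict: the I5 exponential reduction applies (the 0F0 exponential series at x = -5/4). Sum: 9 * e^(-5/4).

Structural cue: x = (-5/4) and striking the common factor k + 1/2 reduces the term (C = 9, x = -5/4).
Term ratio: r(k) = (-5/4) * 1 / [(k+1)] - rational in k, leading ratio (-5/4); with t_0 = 9, classification follows.


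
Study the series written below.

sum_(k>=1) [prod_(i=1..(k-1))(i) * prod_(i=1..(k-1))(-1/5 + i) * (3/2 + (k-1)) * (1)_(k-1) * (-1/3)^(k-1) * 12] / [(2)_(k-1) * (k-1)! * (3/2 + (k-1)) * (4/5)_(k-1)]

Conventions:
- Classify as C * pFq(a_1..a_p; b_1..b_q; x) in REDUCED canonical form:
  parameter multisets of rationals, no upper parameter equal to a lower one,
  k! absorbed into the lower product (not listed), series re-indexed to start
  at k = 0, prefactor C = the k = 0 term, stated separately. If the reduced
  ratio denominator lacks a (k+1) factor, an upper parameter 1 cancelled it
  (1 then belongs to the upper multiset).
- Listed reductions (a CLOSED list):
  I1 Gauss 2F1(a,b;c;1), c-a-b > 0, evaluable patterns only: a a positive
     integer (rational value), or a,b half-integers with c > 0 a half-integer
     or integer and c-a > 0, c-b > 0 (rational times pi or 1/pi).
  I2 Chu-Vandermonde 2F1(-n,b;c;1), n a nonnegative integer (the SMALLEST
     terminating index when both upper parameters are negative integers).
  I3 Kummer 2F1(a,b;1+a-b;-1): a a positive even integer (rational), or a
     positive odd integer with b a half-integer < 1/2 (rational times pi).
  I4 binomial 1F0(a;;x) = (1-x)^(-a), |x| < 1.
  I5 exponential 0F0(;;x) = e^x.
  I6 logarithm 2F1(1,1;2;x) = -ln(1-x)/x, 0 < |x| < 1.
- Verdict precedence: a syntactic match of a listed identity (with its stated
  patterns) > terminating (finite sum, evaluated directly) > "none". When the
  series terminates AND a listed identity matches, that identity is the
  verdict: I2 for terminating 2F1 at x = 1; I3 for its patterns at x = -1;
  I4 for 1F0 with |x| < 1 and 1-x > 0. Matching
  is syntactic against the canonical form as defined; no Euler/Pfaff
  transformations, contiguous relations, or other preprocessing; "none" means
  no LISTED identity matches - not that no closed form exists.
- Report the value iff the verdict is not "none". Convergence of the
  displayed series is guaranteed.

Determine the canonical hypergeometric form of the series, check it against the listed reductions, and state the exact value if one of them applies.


x = -1/3 here; the reduced form reads 2F1, upper {1, 1}, lower {2}, C = 12. Verdict: the logarithmic series (I6) applies (the logarithm: parameters (1,1;2), x = -1/3). Value: 36 * ln(4/3).

The tell: with t_0 = 12, the parameter 4/5 appears in both the upper and lower lists and cancels (alongside the other common factor).
Consecutive-term ratio: r(k) = (-1/3) * (k+1) (k+1) / [(k+2) (k+1)] - rational; roots negated = parameters, x = (-1/3), C = 12.


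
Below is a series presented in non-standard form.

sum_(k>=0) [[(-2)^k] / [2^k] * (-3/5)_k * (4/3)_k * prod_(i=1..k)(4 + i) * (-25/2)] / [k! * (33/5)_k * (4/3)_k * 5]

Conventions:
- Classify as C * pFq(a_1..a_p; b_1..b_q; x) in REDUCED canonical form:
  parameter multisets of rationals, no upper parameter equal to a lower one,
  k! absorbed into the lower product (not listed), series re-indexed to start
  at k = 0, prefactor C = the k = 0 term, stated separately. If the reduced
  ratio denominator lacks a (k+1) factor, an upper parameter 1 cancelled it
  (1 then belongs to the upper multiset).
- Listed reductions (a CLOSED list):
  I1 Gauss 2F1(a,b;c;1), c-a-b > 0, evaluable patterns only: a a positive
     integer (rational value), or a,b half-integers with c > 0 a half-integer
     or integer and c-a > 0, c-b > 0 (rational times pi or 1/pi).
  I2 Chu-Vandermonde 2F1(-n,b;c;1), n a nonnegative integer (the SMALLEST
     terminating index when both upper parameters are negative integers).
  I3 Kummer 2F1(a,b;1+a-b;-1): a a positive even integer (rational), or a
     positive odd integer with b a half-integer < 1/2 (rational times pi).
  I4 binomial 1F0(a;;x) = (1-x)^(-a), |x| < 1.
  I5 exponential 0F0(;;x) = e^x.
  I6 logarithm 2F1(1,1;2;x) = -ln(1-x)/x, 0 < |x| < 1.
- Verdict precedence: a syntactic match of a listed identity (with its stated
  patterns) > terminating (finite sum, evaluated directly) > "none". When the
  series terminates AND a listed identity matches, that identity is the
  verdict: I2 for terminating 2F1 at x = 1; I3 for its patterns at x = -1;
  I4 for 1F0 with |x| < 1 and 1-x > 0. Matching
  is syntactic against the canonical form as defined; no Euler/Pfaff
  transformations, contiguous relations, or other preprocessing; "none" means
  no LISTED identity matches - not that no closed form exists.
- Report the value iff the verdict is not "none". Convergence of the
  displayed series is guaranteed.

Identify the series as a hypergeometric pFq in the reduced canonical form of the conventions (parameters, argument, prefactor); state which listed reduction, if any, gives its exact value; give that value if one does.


At argument -1: a 2F1 with upper {-3/5, 5}, lower {33/5}, scaled by C = -5/2. Verdict: none. A 2F1 with upper {-3/5, 5} fits none of I1-I6 at x = -1; the sum runs forever.

The tell: x = (-1) and the two k-th powers (C = -5/2, x = -1) combine into one argument.
Consecutive-term ratio: r(k) = (-1) * (k-3/5) (k+5) / [(k+33/5) (k+1)] - rational; roots negated = parameters, x = (-1), C = -5/2.


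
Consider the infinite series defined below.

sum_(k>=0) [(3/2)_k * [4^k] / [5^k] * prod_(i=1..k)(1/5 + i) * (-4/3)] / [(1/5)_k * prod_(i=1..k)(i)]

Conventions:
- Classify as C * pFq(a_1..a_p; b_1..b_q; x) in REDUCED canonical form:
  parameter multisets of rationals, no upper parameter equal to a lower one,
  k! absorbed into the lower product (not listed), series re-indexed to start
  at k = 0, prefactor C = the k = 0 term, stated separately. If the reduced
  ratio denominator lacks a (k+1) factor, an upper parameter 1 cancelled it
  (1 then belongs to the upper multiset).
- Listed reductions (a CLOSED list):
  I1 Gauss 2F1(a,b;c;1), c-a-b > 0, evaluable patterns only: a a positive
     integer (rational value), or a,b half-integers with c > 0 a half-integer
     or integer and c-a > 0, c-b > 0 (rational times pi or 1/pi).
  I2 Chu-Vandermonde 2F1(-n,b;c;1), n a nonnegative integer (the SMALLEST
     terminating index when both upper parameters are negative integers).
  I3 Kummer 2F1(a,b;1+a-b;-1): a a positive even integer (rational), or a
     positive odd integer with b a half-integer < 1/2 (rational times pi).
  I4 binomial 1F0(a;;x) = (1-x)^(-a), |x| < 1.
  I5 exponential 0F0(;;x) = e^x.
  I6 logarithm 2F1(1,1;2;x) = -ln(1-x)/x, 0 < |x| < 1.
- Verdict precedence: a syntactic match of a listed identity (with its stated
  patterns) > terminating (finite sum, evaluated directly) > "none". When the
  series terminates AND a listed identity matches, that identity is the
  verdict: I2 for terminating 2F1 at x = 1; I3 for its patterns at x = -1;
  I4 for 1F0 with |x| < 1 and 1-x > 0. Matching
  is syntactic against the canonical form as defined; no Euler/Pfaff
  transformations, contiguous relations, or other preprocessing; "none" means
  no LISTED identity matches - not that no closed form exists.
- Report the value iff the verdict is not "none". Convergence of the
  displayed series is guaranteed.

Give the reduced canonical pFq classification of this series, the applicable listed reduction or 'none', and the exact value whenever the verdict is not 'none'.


First insight: from the first term -4/3: the product of the first k integers (prefactor -4/3) is k!.
Step ratio: r(k) = (4/5) * (k+6/5) (k+3/2) / [(k+1/5) (k+1)] - rational in k, leading ratio (4/5); with t_0 = -4/3, classification follows.

x = 4/5 here; the reduced form reads 2F1, upper {6/5, 3/2}, lower {1/5}, C = -4/3. Verdict: none. A 2F1 with upper {6/5, 3/2} fits none of I1-I6 at x = 4/5; the sum runs forever.


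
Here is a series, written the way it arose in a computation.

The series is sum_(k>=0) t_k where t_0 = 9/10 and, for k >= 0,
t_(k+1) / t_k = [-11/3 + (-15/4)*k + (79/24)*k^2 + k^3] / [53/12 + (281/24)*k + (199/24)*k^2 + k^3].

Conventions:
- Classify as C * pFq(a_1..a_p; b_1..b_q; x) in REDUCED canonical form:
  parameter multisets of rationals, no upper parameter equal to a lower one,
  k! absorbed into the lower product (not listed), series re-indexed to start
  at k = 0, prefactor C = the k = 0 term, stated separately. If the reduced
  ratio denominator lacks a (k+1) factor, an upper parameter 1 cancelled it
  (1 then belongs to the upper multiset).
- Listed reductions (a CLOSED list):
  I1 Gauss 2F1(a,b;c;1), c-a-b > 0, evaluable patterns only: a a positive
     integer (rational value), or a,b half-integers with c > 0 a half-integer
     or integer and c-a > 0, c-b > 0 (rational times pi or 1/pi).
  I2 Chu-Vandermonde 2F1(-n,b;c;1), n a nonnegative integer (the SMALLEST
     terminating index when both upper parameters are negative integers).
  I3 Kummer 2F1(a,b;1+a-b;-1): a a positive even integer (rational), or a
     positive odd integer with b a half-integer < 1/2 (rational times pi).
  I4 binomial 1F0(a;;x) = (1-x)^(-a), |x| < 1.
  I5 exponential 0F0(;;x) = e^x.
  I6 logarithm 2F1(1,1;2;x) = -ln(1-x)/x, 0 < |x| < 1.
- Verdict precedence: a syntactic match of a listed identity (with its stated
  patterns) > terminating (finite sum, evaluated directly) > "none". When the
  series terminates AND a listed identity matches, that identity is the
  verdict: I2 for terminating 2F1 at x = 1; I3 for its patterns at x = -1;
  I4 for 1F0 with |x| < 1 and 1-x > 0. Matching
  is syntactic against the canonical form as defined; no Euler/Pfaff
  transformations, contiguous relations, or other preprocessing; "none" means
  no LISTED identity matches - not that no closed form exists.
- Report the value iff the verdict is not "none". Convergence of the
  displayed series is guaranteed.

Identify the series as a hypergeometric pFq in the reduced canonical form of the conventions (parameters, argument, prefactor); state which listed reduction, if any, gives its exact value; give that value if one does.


The series (x = 1) is 2F1: upper {-11/8, 4}, lower {53/8}, prefactor 9/10. Verdict: the Gauss summation I1 matches (x = 1: the Gamma ratio telescopes since c-a-b = 4 > 0 and a = 4 in Z>0). Its exact value is 86913/327680.

First insight: t_0 = 9/10 here, and cancel k + 2/3 from the displayed ratio first; then C = 9/10.
Step ratio: r(k) = 1 * (k-11/8) (k+4) / [(k+53/8) (k+1)] ; factor over Q: parameters, x = 1, and C = 9/10.


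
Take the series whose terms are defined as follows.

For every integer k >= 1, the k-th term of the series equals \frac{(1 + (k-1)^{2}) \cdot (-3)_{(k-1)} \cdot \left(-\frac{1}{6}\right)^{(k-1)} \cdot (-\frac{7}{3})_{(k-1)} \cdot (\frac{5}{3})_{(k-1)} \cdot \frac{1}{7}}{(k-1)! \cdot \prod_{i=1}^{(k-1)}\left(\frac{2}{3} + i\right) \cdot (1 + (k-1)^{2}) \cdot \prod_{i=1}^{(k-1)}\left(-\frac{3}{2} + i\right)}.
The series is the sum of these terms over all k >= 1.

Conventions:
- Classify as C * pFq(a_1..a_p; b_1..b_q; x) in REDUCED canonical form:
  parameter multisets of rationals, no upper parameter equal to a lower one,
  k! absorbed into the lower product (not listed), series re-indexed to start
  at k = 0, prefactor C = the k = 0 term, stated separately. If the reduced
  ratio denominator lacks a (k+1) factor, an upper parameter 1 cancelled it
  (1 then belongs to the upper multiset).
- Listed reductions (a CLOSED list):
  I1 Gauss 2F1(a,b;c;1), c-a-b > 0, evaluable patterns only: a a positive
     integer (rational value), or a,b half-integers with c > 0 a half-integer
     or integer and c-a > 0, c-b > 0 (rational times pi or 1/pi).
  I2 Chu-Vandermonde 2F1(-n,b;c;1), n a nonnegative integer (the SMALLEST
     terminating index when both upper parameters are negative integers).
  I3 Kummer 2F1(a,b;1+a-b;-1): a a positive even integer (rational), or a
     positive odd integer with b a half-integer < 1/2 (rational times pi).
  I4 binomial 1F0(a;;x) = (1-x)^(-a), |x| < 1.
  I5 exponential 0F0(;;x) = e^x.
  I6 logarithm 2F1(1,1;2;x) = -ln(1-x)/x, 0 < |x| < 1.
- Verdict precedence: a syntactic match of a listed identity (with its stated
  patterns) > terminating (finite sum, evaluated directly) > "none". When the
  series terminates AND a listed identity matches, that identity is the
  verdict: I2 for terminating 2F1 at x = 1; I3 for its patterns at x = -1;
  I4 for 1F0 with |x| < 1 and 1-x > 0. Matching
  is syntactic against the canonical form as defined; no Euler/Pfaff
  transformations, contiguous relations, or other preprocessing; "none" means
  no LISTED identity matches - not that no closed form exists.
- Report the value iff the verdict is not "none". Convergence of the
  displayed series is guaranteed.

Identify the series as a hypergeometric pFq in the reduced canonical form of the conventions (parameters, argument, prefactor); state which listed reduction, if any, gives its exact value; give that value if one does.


At argument -\frac{1}{6}: a 2F1 with upper {-3, -\frac{7}{3}}, lower {-\frac{1}{2}}, scaled by C = \frac{1}{7}. Verdict: terminating - upper -3 stops the sum at k = 3; the 4 terms are added exactly. Hence: \frac{5050}{15309}.

The tell: t_0 being \frac{1}{7}, the lower running product (C = 1/7, x = -1/6) is a rising factorial.
Adjacent-term ratio: r(k) = -\frac{1}{6} * (k-3) (k-\frac{7}{3}) / [(k-\frac{1}{2}) (k+1)] - poly over poly, x = -\frac{1}{6} from leading terms; C = \frac{1}{7} at k = 0.


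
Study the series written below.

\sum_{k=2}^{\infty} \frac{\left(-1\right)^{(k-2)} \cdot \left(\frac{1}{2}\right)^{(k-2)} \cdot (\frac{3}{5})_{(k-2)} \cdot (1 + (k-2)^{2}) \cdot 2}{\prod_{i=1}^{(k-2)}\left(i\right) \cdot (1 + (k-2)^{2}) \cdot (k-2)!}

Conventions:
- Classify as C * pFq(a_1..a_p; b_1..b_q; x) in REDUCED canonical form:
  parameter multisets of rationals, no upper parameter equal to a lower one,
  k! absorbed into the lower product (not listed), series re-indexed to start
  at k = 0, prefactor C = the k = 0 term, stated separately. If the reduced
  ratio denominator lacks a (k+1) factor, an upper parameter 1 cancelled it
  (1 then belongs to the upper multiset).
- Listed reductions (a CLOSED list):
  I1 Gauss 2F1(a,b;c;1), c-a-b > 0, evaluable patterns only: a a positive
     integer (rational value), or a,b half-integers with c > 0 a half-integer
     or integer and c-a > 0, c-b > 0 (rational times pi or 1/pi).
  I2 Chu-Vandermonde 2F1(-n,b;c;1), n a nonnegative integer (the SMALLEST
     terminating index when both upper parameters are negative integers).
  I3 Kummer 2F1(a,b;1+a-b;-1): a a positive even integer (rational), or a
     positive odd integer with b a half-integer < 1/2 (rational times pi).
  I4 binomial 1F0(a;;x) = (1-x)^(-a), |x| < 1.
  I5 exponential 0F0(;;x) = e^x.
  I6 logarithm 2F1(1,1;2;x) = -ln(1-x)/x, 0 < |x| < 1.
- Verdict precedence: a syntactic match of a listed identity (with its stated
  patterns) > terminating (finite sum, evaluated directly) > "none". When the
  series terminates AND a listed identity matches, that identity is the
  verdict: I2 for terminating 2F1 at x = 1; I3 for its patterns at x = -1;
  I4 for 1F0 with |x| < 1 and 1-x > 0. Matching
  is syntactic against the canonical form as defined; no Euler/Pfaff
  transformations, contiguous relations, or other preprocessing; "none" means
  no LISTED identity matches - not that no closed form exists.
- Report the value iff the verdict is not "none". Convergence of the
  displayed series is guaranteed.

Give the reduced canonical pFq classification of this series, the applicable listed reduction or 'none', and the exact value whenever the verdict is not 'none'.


At argument -\frac{1}{2}: a 1F1 with upper {\frac{3}{5}}, lower {1}, scaled by C = 2. Verdict: none (x = -\frac{1}{2}): each listed identity misses the multisets {\frac{3}{5}} ; {1}.

The tell: x = -\frac{1}{2} and k^2 + 1 divides numerator and denominator alike; C = 2, x = -1/2 after cancelling.
Consecutive-term ratio: r(k) = -\frac{1}{2} * (k+\frac{3}{5}) / [(k+1) (k+1)] ; factor over Q: parameters, x = -\frac{1}{2}, and C = 2.


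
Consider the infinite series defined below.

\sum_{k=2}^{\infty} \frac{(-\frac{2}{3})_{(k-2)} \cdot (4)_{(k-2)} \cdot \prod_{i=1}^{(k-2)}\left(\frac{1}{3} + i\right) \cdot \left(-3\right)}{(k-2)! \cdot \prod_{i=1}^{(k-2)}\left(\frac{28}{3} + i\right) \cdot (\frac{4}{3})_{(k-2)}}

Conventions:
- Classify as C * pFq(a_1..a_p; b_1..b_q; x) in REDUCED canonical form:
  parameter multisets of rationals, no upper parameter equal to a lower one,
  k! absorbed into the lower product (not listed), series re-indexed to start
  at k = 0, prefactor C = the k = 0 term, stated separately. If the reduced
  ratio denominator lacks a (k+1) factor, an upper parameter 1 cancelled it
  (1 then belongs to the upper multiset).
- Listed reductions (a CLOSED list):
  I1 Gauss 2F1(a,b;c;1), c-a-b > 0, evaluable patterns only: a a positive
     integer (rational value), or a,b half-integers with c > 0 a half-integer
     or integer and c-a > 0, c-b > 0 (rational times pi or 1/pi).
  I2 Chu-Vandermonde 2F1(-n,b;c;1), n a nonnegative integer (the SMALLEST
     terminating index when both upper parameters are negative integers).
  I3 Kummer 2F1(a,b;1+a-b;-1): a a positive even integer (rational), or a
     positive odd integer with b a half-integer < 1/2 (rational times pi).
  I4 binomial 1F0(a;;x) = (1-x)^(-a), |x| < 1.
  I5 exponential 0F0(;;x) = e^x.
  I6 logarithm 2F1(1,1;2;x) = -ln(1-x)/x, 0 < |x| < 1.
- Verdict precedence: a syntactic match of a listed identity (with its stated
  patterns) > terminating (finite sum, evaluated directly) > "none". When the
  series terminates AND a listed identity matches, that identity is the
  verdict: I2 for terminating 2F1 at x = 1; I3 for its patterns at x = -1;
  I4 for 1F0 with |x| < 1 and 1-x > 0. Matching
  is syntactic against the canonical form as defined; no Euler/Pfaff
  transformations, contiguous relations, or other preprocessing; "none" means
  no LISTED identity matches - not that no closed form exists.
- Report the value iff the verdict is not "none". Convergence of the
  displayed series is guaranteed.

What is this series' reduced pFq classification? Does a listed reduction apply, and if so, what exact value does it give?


With C = -3: the canonical form is 2F1(-\frac{2}{3}, 4; \frac{31}{3}; 1). Verdict: this is Gauss's theorem (I1) (x = 1: the Gamma ratio telescopes since c-a-b = 7 > 0 and a = 4 in Z>0). Sum: -\frac{1045}{486}.

The tell: from the first term -3: the running product (prefactor -3) telescopes to a rising factorial.
Step ratio: r(k) = 1 * (k-\frac{2}{3}) (k+4) / [(k+\frac{31}{3}) (k+1)] - poly over poly, x = 1 from leading terms; C = -3 at k = 0.


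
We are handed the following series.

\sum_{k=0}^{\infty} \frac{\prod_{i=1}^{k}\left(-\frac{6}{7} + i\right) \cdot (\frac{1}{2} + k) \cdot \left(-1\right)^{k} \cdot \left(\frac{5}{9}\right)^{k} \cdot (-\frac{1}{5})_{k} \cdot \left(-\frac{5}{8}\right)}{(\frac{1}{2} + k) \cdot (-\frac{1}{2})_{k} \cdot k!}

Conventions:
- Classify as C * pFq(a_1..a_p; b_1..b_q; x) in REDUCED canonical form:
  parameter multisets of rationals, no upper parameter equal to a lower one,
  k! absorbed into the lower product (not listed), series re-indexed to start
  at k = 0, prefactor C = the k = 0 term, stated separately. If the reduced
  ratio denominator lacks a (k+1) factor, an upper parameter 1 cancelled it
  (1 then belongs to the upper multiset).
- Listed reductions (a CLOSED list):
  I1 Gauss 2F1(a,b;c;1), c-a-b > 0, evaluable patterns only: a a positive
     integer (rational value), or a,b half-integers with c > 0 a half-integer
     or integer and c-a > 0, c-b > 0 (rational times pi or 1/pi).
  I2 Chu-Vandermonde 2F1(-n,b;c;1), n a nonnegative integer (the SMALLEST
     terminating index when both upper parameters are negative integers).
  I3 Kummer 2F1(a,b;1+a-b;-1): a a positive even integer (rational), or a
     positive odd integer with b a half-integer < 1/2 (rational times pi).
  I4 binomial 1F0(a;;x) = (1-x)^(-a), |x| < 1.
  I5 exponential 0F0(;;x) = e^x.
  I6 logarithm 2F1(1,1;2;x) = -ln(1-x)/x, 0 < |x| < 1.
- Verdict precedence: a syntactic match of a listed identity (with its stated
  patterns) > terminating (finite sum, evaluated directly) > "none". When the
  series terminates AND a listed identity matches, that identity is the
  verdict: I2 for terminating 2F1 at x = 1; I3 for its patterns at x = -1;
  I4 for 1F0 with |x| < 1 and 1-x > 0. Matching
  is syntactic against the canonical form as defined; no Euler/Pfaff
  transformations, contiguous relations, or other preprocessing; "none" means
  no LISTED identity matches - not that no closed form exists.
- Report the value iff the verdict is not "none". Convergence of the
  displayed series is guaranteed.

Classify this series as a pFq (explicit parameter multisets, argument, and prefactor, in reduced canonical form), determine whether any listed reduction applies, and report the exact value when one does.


The tell: with t_0 = -\frac{5}{8}, the (-1)^k factor (prefactor -5/8) folds into the argument's sign.
Adjacent-term ratio: r(k) = -\frac{5}{9} * (k-\frac{1}{5}) (k+\frac{1}{7}) / [(k-\frac{1}{2}) (k+1)] - rational in k. x = -\frac{5}{9}; t_0 = -\frac{5}{8}; negate the roots.

Reduced: x = -\frac{5}{9}, 2F1, upper = {-\frac{1}{5}, \frac{1}{7}}, lower = {-\frac{1}{2}}, C = -\frac{5}{8}. Verdict: none. Every listed pattern misses the 2F1 form at -\frac{5}{9}, upper {-\frac{1}{5}, \frac{1}{7}}.


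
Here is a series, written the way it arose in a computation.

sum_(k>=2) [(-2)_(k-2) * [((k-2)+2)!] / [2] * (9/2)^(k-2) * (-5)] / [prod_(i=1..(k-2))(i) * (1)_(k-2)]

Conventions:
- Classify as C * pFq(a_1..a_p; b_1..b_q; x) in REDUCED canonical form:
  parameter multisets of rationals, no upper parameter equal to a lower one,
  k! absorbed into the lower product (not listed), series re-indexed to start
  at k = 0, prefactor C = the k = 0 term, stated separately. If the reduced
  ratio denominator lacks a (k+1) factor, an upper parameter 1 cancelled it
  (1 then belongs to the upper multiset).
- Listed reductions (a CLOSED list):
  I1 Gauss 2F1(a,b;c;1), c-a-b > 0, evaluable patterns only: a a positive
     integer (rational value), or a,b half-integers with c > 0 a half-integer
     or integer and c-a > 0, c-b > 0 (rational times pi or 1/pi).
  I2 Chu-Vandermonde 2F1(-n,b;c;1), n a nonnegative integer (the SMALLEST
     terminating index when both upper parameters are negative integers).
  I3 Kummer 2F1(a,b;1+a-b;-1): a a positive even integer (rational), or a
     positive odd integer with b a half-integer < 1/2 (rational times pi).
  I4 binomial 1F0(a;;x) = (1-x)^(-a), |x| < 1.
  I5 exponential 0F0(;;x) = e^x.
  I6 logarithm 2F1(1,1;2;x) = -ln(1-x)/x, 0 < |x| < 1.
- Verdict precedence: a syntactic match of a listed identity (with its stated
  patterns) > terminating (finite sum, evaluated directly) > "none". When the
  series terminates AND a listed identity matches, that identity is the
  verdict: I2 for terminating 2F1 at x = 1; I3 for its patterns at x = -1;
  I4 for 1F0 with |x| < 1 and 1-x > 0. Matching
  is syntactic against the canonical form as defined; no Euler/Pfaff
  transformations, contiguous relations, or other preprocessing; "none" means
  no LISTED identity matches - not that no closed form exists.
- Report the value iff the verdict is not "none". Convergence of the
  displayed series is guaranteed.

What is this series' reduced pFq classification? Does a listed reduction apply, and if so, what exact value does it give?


The series (x = 9/2) is 2F1: upper {-2, 3}, lower {1}, prefactor -5. Verdict: terminating at k = 2: the factor (-2)_k kills every later term; summing the 3 survivors is exact. Hence: -955/2.

Key observation: with t_0 = -5, the factorial ratio (prefactor -5) (k+a-1)!/(a-1)! is a rising factorial (a)_k.
Consecutive-term ratio: r(k) = (9/2) * (k-2) (k+3) / [(k+1) (k+1)] - rational in k. x = (9/2); t_0 = -5; negate the roots.


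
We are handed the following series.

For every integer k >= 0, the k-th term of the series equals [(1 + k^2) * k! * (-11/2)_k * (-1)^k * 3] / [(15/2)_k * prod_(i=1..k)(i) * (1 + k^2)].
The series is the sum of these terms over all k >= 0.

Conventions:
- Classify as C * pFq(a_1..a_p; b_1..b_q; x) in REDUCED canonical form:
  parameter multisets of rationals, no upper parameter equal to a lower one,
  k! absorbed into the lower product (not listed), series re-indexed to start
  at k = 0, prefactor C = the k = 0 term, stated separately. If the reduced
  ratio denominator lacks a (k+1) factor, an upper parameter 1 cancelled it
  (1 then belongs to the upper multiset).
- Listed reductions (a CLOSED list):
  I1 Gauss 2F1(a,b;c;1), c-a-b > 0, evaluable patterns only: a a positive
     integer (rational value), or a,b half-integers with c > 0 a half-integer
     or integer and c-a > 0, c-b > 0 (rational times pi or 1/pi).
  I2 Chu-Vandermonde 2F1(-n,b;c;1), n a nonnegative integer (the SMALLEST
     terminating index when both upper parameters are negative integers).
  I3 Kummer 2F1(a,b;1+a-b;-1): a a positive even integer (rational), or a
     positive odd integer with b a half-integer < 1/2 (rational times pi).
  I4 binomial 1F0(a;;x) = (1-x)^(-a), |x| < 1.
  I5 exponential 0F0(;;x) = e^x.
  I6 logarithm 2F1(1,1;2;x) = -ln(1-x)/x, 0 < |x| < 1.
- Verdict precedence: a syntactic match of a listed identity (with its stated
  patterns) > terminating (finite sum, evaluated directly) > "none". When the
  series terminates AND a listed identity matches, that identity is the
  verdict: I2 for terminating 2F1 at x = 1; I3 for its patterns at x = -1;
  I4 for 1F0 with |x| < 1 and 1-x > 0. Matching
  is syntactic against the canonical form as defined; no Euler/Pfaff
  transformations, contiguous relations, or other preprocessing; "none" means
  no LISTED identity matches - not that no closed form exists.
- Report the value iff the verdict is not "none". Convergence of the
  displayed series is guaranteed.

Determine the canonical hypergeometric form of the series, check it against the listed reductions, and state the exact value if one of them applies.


With C = 3: the canonical form is 2F1(-11/2, 1; 15/2; -1). Verdict at x = -1: Kummer's theorem (I3) matches (x = -1; c = 15/2 equals 1+a-b for upper {-11/2, 1}: listed pattern). Hence: (9009/4096) * pi.

Key observation: x = (-1) and the factorial ratio (C = 3) (k+a-1)!/(a-1)! is a rising factorial (a)_k.
Step ratio: r(k) = (-1) * (k-11/2) (k+1) / [(k+15/2) (k+1)] ; factor over Q: parameters, x = (-1), and C = 3.


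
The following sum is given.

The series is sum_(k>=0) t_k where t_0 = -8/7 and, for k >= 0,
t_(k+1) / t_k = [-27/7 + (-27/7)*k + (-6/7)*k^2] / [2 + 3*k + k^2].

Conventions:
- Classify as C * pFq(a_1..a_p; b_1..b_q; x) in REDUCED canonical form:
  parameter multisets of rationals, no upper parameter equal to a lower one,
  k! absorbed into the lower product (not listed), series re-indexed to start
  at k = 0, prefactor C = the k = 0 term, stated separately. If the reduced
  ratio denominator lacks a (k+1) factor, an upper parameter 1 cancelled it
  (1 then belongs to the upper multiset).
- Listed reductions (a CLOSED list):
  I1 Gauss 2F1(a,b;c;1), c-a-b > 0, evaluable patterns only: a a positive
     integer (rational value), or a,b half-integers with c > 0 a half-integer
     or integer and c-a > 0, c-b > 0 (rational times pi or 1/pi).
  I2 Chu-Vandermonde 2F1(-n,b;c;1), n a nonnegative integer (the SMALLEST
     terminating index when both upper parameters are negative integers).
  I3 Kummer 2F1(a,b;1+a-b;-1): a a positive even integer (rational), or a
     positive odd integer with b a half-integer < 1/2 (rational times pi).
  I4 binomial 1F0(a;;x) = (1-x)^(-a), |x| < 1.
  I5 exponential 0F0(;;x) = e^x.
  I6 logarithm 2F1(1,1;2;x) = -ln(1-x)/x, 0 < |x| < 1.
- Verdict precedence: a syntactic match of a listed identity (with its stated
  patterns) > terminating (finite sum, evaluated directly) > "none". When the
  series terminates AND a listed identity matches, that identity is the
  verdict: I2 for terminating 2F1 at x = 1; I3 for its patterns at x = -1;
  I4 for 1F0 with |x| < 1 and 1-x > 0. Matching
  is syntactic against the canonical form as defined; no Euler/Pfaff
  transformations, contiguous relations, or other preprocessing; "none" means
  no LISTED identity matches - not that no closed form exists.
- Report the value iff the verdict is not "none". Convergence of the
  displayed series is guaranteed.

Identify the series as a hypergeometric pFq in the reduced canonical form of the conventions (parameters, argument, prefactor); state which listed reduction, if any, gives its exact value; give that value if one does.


Structural cue: t_0 = -8/7 here, and roots of the ratio polynomials (C = -8/7) are the negated parameters.
Adjacent-term ratio: r(k) = (-6/7) * (k+3/2) (k+3) / [(k+2) (k+1)] - rational; roots negated = parameters, x = (-6/7), C = -8/7.

Canonical form: C = -8/7 times 2F1 with upper {3/2, 3}, lower {2}, x = -6/7. Verdict: none. A 2F1 with upper {3/2, 3} fits none of I1-I6 at x = -6/7; the sum runs forever.


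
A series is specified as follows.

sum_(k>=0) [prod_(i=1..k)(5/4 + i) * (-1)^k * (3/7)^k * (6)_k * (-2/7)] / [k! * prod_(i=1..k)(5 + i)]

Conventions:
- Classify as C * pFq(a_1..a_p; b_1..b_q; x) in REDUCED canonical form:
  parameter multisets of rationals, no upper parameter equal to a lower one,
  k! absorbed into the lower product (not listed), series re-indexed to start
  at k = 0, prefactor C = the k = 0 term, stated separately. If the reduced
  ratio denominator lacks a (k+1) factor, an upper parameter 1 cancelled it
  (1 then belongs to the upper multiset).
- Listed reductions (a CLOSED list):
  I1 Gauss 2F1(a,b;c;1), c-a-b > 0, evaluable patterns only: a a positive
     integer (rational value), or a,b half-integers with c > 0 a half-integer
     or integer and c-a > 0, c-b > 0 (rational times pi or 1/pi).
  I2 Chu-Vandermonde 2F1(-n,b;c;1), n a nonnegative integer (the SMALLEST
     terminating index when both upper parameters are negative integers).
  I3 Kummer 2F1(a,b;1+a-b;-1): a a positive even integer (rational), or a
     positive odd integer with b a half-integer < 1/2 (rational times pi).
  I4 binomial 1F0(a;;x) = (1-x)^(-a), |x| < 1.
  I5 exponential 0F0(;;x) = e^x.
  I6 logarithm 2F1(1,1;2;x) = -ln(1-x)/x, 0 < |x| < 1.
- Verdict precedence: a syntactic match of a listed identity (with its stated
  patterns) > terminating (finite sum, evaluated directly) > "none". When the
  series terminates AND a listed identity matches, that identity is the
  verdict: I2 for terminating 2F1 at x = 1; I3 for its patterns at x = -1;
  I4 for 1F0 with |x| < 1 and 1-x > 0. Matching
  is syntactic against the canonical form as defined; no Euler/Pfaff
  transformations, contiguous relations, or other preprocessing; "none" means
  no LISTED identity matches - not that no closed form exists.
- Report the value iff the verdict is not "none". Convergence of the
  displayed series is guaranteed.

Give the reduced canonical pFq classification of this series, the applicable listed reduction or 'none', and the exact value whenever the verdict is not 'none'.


Canonical form: C = -2/7 times 1F0 with upper {9/4}, lower {-}, x = -3/7. Verdict (x = -3/7): binomial (I4) applies (the 1F0 binomial series: exponent -9/4, x = -3/7). Hence: (-2/7) * (10/7)^(-9/4).

The tell: from the first term -2/7: the running product (prefactor -2/7) telescopes to a rising factorial.
Term ratio: r(k) = (-3/7) * (k+9/4) / [(k+1)] - rational in k, leading ratio (-3/7); with t_0 = -2/7, classification follows.


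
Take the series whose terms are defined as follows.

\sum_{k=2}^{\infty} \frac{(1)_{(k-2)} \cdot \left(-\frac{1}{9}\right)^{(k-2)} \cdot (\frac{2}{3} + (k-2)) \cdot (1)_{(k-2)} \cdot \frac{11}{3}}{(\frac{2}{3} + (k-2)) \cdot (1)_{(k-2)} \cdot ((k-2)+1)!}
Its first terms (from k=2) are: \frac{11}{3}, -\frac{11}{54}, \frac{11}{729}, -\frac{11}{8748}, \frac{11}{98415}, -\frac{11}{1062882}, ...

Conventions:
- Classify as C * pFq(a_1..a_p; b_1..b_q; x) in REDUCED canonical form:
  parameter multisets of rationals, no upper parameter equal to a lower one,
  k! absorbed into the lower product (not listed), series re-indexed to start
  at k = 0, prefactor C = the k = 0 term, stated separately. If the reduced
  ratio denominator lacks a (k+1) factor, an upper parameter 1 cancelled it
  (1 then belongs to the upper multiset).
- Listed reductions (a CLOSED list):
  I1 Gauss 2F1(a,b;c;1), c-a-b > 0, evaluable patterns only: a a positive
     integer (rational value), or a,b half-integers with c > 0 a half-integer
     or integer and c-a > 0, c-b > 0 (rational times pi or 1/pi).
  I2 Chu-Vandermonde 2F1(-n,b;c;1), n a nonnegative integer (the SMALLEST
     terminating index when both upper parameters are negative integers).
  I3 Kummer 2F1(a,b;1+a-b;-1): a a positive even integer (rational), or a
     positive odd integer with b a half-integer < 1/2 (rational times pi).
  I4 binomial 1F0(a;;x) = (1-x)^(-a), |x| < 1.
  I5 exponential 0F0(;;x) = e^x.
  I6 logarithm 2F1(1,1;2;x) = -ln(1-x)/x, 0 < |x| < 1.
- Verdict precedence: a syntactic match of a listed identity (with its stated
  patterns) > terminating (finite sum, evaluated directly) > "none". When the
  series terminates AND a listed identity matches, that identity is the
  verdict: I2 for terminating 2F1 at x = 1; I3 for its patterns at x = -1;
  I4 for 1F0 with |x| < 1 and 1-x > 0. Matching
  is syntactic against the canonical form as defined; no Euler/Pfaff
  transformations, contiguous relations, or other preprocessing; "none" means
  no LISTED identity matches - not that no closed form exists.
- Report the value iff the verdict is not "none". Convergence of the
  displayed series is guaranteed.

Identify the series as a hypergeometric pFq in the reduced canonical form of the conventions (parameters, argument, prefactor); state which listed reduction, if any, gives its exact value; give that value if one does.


The tell: with t_0 = \frac{11}{3}, k + 2/3 divides numerator and denominator alike; prefactor 11/3 after cancelling.
Consecutive-term ratio: r(k) = -\frac{1}{9} * (k+1) (k+1) / [(k+2) (k+1)] - poly over poly, x = -\frac{1}{9} from leading terms; C = \frac{11}{3} at k = 0.

At argument -\frac{1}{9}: a 2F1 with upper {1, 1}, lower {2}, scaled by C = \frac{11}{3}. Verdict (x = -\frac{1}{9}): the logarithmic series (I6) applies (the logarithm: parameters (1,1;2), x = -\frac{1}{9}). Sum: 33 \cdot \ln\left(\frac{10}{9}\right).


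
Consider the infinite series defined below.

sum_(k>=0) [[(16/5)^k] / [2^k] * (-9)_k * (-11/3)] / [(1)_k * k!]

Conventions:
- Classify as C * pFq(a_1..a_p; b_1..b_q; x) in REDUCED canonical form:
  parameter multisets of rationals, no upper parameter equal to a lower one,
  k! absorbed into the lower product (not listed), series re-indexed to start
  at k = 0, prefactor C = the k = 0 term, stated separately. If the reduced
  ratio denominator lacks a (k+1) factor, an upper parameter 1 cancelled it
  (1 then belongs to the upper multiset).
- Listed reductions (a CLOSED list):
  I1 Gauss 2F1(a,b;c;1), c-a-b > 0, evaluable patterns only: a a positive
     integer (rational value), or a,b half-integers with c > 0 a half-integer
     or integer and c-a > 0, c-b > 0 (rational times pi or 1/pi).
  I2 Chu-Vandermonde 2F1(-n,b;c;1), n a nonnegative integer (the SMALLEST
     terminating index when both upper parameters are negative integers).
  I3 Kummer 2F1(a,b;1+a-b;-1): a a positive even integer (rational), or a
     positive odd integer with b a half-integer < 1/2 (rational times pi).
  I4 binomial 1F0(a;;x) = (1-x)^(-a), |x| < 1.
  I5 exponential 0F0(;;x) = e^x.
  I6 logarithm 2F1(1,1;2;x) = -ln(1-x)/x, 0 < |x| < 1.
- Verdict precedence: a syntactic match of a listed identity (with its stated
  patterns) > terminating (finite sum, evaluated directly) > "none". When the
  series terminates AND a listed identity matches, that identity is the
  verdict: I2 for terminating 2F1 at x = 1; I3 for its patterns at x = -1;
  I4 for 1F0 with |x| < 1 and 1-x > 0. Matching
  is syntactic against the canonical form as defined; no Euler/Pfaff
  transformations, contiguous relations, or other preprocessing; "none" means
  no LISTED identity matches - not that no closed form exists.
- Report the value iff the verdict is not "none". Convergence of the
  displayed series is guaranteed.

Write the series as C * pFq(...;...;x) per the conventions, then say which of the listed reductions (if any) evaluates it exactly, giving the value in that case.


This is -11/3 * 1F1(-9; 1; 8/5) in reduced canonical form. Verdict: terminating. (-9)_k vanishes past k = 9, leaving a 10-term sum, computed directly. Value: -30901890349/16611328125.

First insight: with t_0 = -11/3, (1)_k (C = -11/3, x = 8/5) is k! itself.
Step ratio: r(k) = (8/5) * (k-9) / [(k+1) (k+1)] - rational in k, leading ratio (8/5); with t_0 = -11/3, classification follows.
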